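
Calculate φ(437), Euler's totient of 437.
396

437 = 19 × 23
φ(n) = n × ∏(1 - 1/p) for each prime p dividing n
φ(437) = 437 × (1 - 1/19) × (1 - 1/23) = 396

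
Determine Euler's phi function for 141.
92

141 = 3 × 47
φ(n) = n × ∏(1 - 1/p) for each prime p dividing n
φ(141) = 141 × (1 - 1/3) × (1 - 1/47) = 92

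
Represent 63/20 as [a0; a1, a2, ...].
[3; 6, 1, 2]

Euclidean algorithm steps:
63 = 3 × 20 + 3
20 = 6 × 3 + 2
3 = 1 × 2 + 1
2 = 2 × 1 + 0
Continued fraction: [3; 6, 1, 2]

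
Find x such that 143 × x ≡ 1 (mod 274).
23

gcd(143, 274) = 1, so the inverse exists.
Extended Euclidean algorithm on (274, 143):
274 = 1 × 143 + 131  ⟹  131 = (1)·274 + (-1)·143
143 = 1 × 131 + 12  ⟹  12 = (-1)·274 + (2)·143
131 = 10 × 12 + 11  ⟹  11 = (11)·274 + (-21)·143
12 = 1 × 11 + 1  ⟹  1 = (-12)·274 + (23)·143
So (23)·143 ≡ 1 (mod 274), i.e. 143^(-1) ≡ 23 (mod 274).
Check: 143 × 23 = 3289 ≡ 1 (mod 274)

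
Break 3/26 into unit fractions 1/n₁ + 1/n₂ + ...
1/9 + 1/234

Greedy algorithm:
3/26: ceiling(26/3) = 9, use 1/9
1/234: ceiling(234/1) = 234, use 1/234
Result: 3/26 = 1/9 + 1/234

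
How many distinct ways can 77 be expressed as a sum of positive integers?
10619863

p(n) counts ways to write n as a sum of positive integers (order ignored).
Euler's pentagonal recurrence: p(k) = p(k-1) + p(k-2) - p(k-5) - p(k-7) + p(k-12) + p(k-15) - ... (offsets j(3j∓1)/2, signs ++--, p(0)=1, p(<0)=0).
DP table for k = 0..76: p(0)=1, p(1)=1, p(2)=2, p(3)=3, p(4)=5, p(5)=7, p(6)=11, p(7)=15, p(8)=22, p(9)=30, p(10)=42, p(11)=56, p(12)=77, p(13)=101, p(14)=135, p(15)=176, p(16)=231, p(17)=297, p(18)=385, p(19)=490, p(20)=627, p(21)=792, p(22)=1002, p(23)=1255, p(24)=1575, p(25)=1958, p(26)=2436, p(27)=3010, p(28)=3718, p(29)=4565, p(30)=5604, p(31)=6842, p(32)=8349, p(33)=10143, p(34)=12310, p(35)=14883, p(36)=17977, p(37)=21637, p(38)=26015, p(39)=31185, p(40)=37338, p(41)=44583, p(42)=53174, p(43)=63261, p(44)=75175, p(45)=89134, p(46)=105558, p(47)=124754, p(48)=147273, p(49)=173525, p(50)=204226, p(51)=239943, p(52)=281589, p(53)=329931, p(54)=386155, p(55)=451276, p(56)=526823, p(57)=614154, p(58)=715220, p(59)=831820, p(60)=966467, p(61)=1121505, p(62)=1300156, p(63)=1505499, p(64)=1741630, p(65)=2012558, p(66)=2323520, p(67)=2679689, p(68)=3087735, p(69)=3554345, p(70)=4087968, p(71)=4697205, p(72)=5392783, p(73)=6185689, p(74)=7089500, p(75)=8118264, p(76)=9289091.
Final step: p(77) = p(76) + p(75) - p(72) - p(70) + p(65) + p(62) - p(55) - p(51) + p(42) + p(37) - p(26) - p(20) + p(7) + p(0)
= 9289091 + 8118264 - 5392783 - 4087968 + 2012558 + 1300156 - 451276 - 239943 + 53174 + 21637 - 2436 - 627 + 15 + 1
= 10619863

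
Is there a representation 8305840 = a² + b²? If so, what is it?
Not possible

Factorization: 8305840 = 2^4 × 5 × 47^3
By Fermat: n is sum of two squares iff every prime p ≡ 3 (mod 4) appears to even power.
Prime(s) ≡ 3 (mod 4) with odd exponent: [(47, 3)]
Therefore 8305840 cannot be expressed as a² + b².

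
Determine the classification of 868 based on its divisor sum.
abundant

Proper divisors of 868: sum = 1 + 2 + 4 + 7 + 14 + 28 + 31 + 62 + 124 + 217 + 434 = 924
Since 924 > 868, 868 is abundant.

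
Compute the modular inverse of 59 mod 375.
89

gcd(59, 375) = 1, so the inverse exists.
Extended Euclidean algorithm on (375, 59):
375 = 6 × 59 + 21  ⟹  21 = (1)·375 + (-6)·59
59 = 2 × 21 + 17  ⟹  17 = (-2)·375 + (13)·59
21 = 1 × 17 + 4  ⟹  4 = (3)·375 + (-19)·59
17 = 4 × 4 + 1  ⟹  1 = (-14)·375 + (89)·59
So (89)·59 ≡ 1 (mod 375), i.e. 59^(-1) ≡ 89 (mod 375).
Check: 59 × 89 = 5251 ≡ 1 (mod 375)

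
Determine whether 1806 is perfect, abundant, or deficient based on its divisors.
abundant

Proper divisors of 1806: sum = 1 + 2 + 3 + 6 + 7 + 14 + 21 + 42 + 43 + 86 + 129 + 258 + 301 + 602 + 903 = 2418
Since 2418 > 1806, 1806 is abundant.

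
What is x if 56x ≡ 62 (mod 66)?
x ≡ 7 (mod 33)

gcd(56, 66) = 2, which divides 62, so solutions exist.
Divide through by 2: 28x ≡ 31 (mod 33).
Find 28^(-1) mod 33 by the extended Euclidean algorithm:
33 = 1 × 28 + 5  ⟹  5 = (1)·33 + (-1)·28
28 = 5 × 5 + 3  ⟹  3 = (-5)·33 + (6)·28
5 = 1 × 3 + 2  ⟹  2 = (6)·33 + (-7)·28
3 = 1 × 2 + 1  ⟹  1 = (-11)·33 + (13)·28
So (13)·28 ≡ 1 (mod 33), i.e. 28^(-1) ≡ 13 (mod 33).
x ≡ 13 × 31 = 403 ≡ 7 (mod 33).
Check: 56 × 7 = 392 ≡ 62 (mod 66).
x ≡ 7 (mod 33), giving 2 solutions mod 66.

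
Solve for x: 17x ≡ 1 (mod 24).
17

gcd(17, 24) = 1, so the inverse exists.
Extended Euclidean algorithm on (24, 17):
24 = 1 × 17 + 7  ⟹  7 = (1)·24 + (-1)·17
17 = 2 × 7 + 3  ⟹  3 = (-2)·24 + (3)·17
7 = 2 × 3 + 1  ⟹  1 = (5)·24 + (-7)·17
So (-7)·17 ≡ 1 (mod 24), i.e. 17^(-1) ≡ -7 ≡ 17 (mod 24).
Check: 17 × 17 = 289 ≡ 1 (mod 24)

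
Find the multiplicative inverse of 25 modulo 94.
79

gcd(25, 94) = 1, so the inverse exists.
Extended Euclidean algorithm on (94, 25):
94 = 3 × 25 + 19  ⟹  19 = (1)·94 + (-3)·25
25 = 1 × 19 + 6  ⟹  6 = (-1)·94 + (4)·25
19 = 3 × 6 + 1  ⟹  1 = (4)·94 + (-15)·25
So (-15)·25 ≡ 1 (mod 94), i.e. 25^(-1) ≡ -15 ≡ 79 (mod 94).
Check: 25 × 79 = 1975 ≡ 1 (mod 94)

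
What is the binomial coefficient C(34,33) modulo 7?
6

Using Lucas' theorem:
Write n=34 and k=33 in base 7:
n in base 7: [4, 6]
k in base 7: [4, 5]
C(34,33) mod 7 = ∏ C(n_i, k_i) mod 7
Digit binomials (mod 7): C(4,4) = 1; C(6,5) = 6
Product: 1 × 6 = 6 ≡ 6 (mod 7)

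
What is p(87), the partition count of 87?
38887673

p(n) counts ways to write n as a sum of positive integers (order ignored).
Euler's pentagonal recurrence: p(k) = p(k-1) + p(k-2) - p(k-5) - p(k-7) + p(k-12) + p(k-15) - ... (offsets j(3j∓1)/2, signs ++--, p(0)=1, p(<0)=0).
DP table for k = 0..86: p(0)=1, p(1)=1, p(2)=2, p(3)=3, p(4)=5, p(5)=7, p(6)=11, p(7)=15, p(8)=22, p(9)=30, p(10)=42, p(11)=56, p(12)=77, p(13)=101, p(14)=135, p(15)=176, p(16)=231, p(17)=297, p(18)=385, p(19)=490, p(20)=627, p(21)=792, p(22)=1002, p(23)=1255, p(24)=1575, p(25)=1958, p(26)=2436, p(27)=3010, p(28)=3718, p(29)=4565, p(30)=5604, p(31)=6842, p(32)=8349, p(33)=10143, p(34)=12310, p(35)=14883, p(36)=17977, p(37)=21637, p(38)=26015, p(39)=31185, p(40)=37338, p(41)=44583, p(42)=53174, p(43)=63261, p(44)=75175, p(45)=89134, p(46)=105558, p(47)=124754, p(48)=147273, p(49)=173525, p(50)=204226, p(51)=239943, p(52)=281589, p(53)=329931, p(54)=386155, p(55)=451276, p(56)=526823, p(57)=614154, p(58)=715220, p(59)=831820, p(60)=966467, p(61)=1121505, p(62)=1300156, p(63)=1505499, p(64)=1741630, p(65)=2012558, p(66)=2323520, p(67)=2679689, p(68)=3087735, p(69)=3554345, p(70)=4087968, p(71)=4697205, p(72)=5392783, p(73)=6185689, p(74)=7089500, p(75)=8118264, p(76)=9289091, p(77)=10619863, p(78)=12132164, p(79)=13848650, p(80)=15796476, p(81)=18004327, p(82)=20506255, p(83)=23338469, p(84)=26543660, p(85)=30167357, p(86)=34262962.
Final step: p(87) = p(86) + p(85) - p(82) - p(80) + p(75) + p(72) - p(65) - p(61) + p(52) + p(47) - p(36) - p(30) + p(17) + p(10)
= 34262962 + 30167357 - 20506255 - 15796476 + 8118264 + 5392783 - 2012558 - 1121505 + 281589 + 124754 - 17977 - 5604 + 297 + 42
= 38887673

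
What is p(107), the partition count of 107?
431149389

p(n) counts ways to write n as a sum of positive integers (order ignored).
Euler's pentagonal recurrence: p(k) = p(k-1) + p(k-2) - p(k-5) - p(k-7) + p(k-12) + p(k-15) - ... (offsets j(3j∓1)/2, signs ++--, p(0)=1, p(<0)=0).
DP table for k = 0..106: p(0)=1, p(1)=1, p(2)=2, p(3)=3, p(4)=5, p(5)=7, p(6)=11, p(7)=15, p(8)=22, p(9)=30, p(10)=42, p(11)=56, p(12)=77, p(13)=101, p(14)=135, p(15)=176, p(16)=231, p(17)=297, p(18)=385, p(19)=490, p(20)=627, p(21)=792, p(22)=1002, p(23)=1255, p(24)=1575, p(25)=1958, p(26)=2436, p(27)=3010, p(28)=3718, p(29)=4565, p(30)=5604, p(31)=6842, p(32)=8349, p(33)=10143, p(34)=12310, p(35)=14883, p(36)=17977, p(37)=21637, p(38)=26015, p(39)=31185, p(40)=37338, p(41)=44583, p(42)=53174, p(43)=63261, p(44)=75175, p(45)=89134, p(46)=105558, p(47)=124754, p(48)=147273, p(49)=173525, p(50)=204226, p(51)=239943, p(52)=281589, p(53)=329931, p(54)=386155, p(55)=451276, p(56)=526823, p(57)=614154, p(58)=715220, p(59)=831820, p(60)=966467, p(61)=1121505, p(62)=1300156, p(63)=1505499, p(64)=1741630, p(65)=2012558, p(66)=2323520, p(67)=2679689, p(68)=3087735, p(69)=3554345, p(70)=4087968, p(71)=4697205, p(72)=5392783, p(73)=6185689, p(74)=7089500, p(75)=8118264, p(76)=9289091, p(77)=10619863, p(78)=12132164, p(79)=13848650, p(80)=15796476, p(81)=18004327, p(82)=20506255, p(83)=23338469, p(84)=26543660, p(85)=30167357, p(86)=34262962, p(87)=38887673, p(88)=44108109, p(89)=49995925, p(90)=56634173, p(91)=64112359, p(92)=72533807, p(93)=82010177, p(94)=92669720, p(95)=104651419, p(96)=118114304, p(97)=133230930, p(98)=150198136, p(99)=169229875, p(100)=190569292, p(101)=214481126, p(102)=241265379, p(103)=271248950, p(104)=304801365, p(105)=342325709, p(106)=384276336.
Final step: p(107) = p(106) + p(105) - p(102) - p(100) + p(95) + p(92) - p(85) - p(81) + p(72) + p(67) - p(56) - p(50) + p(37) + p(30) - p(15) - p(7)
= 384276336 + 342325709 - 241265379 - 190569292 + 104651419 + 72533807 - 30167357 - 18004327 + 5392783 + 2679689 - 526823 - 204226 + 21637 + 5604 - 176 - 15
= 431149389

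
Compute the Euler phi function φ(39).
24

39 = 3 × 13
φ(n) = n × ∏(1 - 1/p) for each prime p dividing n
φ(39) = 39 × (1 - 1/3) × (1 - 1/13) = 24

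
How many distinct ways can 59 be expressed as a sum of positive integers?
831820

p(n) counts ways to write n as a sum of positive integers (order ignored).
Euler's pentagonal recurrence: p(k) = p(k-1) + p(k-2) - p(k-5) - p(k-7) + p(k-12) + p(k-15) - ... (offsets j(3j∓1)/2, signs ++--, p(0)=1, p(<0)=0).
DP table for k = 0..58: p(0)=1, p(1)=1, p(2)=2, p(3)=3, p(4)=5, p(5)=7, p(6)=11, p(7)=15, p(8)=22, p(9)=30, p(10)=42, p(11)=56, p(12)=77, p(13)=101, p(14)=135, p(15)=176, p(16)=231, p(17)=297, p(18)=385, p(19)=490, p(20)=627, p(21)=792, p(22)=1002, p(23)=1255, p(24)=1575, p(25)=1958, p(26)=2436, p(27)=3010, p(28)=3718, p(29)=4565, p(30)=5604, p(31)=6842, p(32)=8349, p(33)=10143, p(34)=12310, p(35)=14883, p(36)=17977, p(37)=21637, p(38)=26015, p(39)=31185, p(40)=37338, p(41)=44583, p(42)=53174, p(43)=63261, p(44)=75175, p(45)=89134, p(46)=105558, p(47)=124754, p(48)=147273, p(49)=173525, p(50)=204226, p(51)=239943, p(52)=281589, p(53)=329931, p(54)=386155, p(55)=451276, p(56)=526823, p(57)=614154, p(58)=715220.
Final step: p(59) = p(58) + p(57) - p(54) - p(52) + p(47) + p(44) - p(37) - p(33) + p(24) + p(19) - p(8) - p(2)
= 715220 + 614154 - 386155 - 281589 + 124754 + 75175 - 21637 - 10143 + 1575 + 490 - 22 - 2
= 831820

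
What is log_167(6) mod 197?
154

Baby-step giant-step with step n = ⌈√197⌉ = 15.
Baby steps 167^j mod 197 (j:value) for j=0..14: 0:1, 1:167, 2:112, 3:186, 4:133, 5:147, 6:121, 7:113, 8:156, 9:48, 10:136, 11:57, 12:63, 13:80, 14:161.
Giant-step multiplier: 167^(-15) ≡ 167^(196-15) = 167^181 ≡ 56 (mod 197).
Giant steps γ_i = 6·56^i mod 197: γ_0=6, γ_1=139, γ_2=101, γ_3=140, γ_4=157, γ_5=124, γ_6=49, γ_7=183, γ_8=4, γ_9=27, γ_10=133 (in table at j=4).
x = i·n + j = 10·15 + 4 = 154.
Check: 167^154 ≡ 6 (mod 197).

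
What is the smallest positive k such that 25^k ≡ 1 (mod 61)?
15

61 is prime, so ord(25) divides φ(61) = 60.
Divisors of 60: 1, 2, 3, 4, 5, 6, 10, 12, 15, 20, 30, 60.
Repeated squaring: 25^1 ≡ 25, 25^2 ≡ 15, 25^4 ≡ 42, 25^8 ≡ 56, 25^16 ≡ 25, 25^32 ≡ 15 (mod 61).
Test 25^d mod 61 for each divisor d in increasing order:
25^1 ≡ 25
25^2 ≡ 15
25^3 = 25^2·25^1 ≡ 9
25^4 ≡ 42
25^5 = 25^4·25^1 ≡ 13
25^6 = 25^4·25^2 ≡ 20
25^10 = 25^8·25^2 ≡ 47
25^12 = 25^8·25^4 ≡ 34
25^15 = 25^8·25^4·25^2·25^1 ≡ 1  ← first divisor giving 1
The order is 15.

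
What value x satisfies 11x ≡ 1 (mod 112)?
51

gcd(11, 112) = 1, so the inverse exists.
Extended Euclidean algorithm on (112, 11):
112 = 10 × 11 + 2  ⟹  2 = (1)·112 + (-10)·11
11 = 5 × 2 + 1  ⟹  1 = (-5)·112 + (51)·11
So (51)·11 ≡ 1 (mod 112), i.e. 11^(-1) ≡ 51 (mod 112).
Check: 11 × 51 = 561 ≡ 1 (mod 112)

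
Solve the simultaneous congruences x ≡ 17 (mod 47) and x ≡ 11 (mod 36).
299

Using Chinese Remainder Theorem:
M = 47 × 36 = 1692
M1 = 36, M2 = 47
y1 = 36^(-1) mod 47 = 17
y2 = 47^(-1) mod 36 = 23
x = (17×36×17 + 11×47×23) mod 1692 = 299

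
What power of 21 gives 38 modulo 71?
6

Baby-step giant-step with step n = ⌈√71⌉ = 9.
Baby steps 21^j mod 71 (j:value) for j=0..8: 0:1, 1:21, 2:15, 3:31, 4:12, 5:39, 6:38, 7:17, 8:2.
h = 38 is already in the table at j=6, so x = 6.
Check: 21^6 ≡ 38 (mod 71).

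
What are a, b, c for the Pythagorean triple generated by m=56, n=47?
(927, 5264, 5345)

Euclid's formula: a = m² - n², b = 2mn, c = m² + n²
m = 56, n = 47
a = 56² - 47² = 3136 - 2209 = 927
b = 2 × 56 × 47 = 5264
c = 56² + 47² = 3136 + 2209 = 5345
Verification: 927² + 5264² = 859329 + 27709696 = 28569025 = 5345² ✓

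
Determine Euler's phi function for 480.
128

480 = 2^5 × 3 × 5
φ(n) = n × ∏(1 - 1/p) for each prime p dividing n
φ(480) = 480 × (1 - 1/2) × (1 - 1/3) × (1 - 1/5) = 128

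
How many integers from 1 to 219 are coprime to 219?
144

219 = 3 × 73
φ(n) = n × ∏(1 - 1/p) for each prime p dividing n
φ(219) = 219 × (1 - 1/3) × (1 - 1/73) = 144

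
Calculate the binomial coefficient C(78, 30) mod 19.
0

Using Lucas' theorem:
Write n=78 and k=30 in base 19:
n in base 19: [4, 2]
k in base 19: [1, 11]
C(78,30) mod 19 = ∏ C(n_i, k_i) mod 19
Digit binomials (mod 19): C(4,1) = 4; C(2,11) = 0 (k_i > n_i)
Product: 4 × 0 = 0 ≡ 0 (mod 19)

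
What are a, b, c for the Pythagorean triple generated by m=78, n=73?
(755, 11388, 11413)

Euclid's formula: a = m² - n², b = 2mn, c = m² + n²
m = 78, n = 73
a = 78² - 73² = 6084 - 5329 = 755
b = 2 × 78 × 73 = 11388
c = 78² + 73² = 6084 + 5329 = 11413
Verification: 755² + 11388² = 570025 + 129686544 = 130256569 = 11413² ✓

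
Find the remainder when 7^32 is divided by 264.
49

Repeated squaring. Binary of 32 = 100000.
7^1 ≡ 7 (mod 264); 7^2 ≡ 49 (mod 264); 7^4 ≡ 25 (mod 264); 7^8 ≡ 97 (mod 264); 7^16 ≡ 169 (mod 264); 7^32 ≡ 49 (mod 264)
7^32 = 7^32 ≡ 49 (mod 264)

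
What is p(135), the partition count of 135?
9035836076

p(n) counts ways to write n as a sum of positive integers (order ignored).
Euler's pentagonal recurrence: p(k) = p(k-1) + p(k-2) - p(k-5) - p(k-7) + p(k-12) + p(k-15) - ... (offsets j(3j∓1)/2, signs ++--, p(0)=1, p(<0)=0).
DP table for k = 0..134: p(0)=1, p(1)=1, p(2)=2, p(3)=3, p(4)=5, p(5)=7, p(6)=11, p(7)=15, p(8)=22, p(9)=30, p(10)=42, p(11)=56, p(12)=77, p(13)=101, p(14)=135, p(15)=176, p(16)=231, p(17)=297, p(18)=385, p(19)=490, p(20)=627, p(21)=792, p(22)=1002, p(23)=1255, p(24)=1575, p(25)=1958, p(26)=2436, p(27)=3010, p(28)=3718, p(29)=4565, p(30)=5604, p(31)=6842, p(32)=8349, p(33)=10143, p(34)=12310, p(35)=14883, p(36)=17977, p(37)=21637, p(38)=26015, p(39)=31185, p(40)=37338, p(41)=44583, p(42)=53174, p(43)=63261, p(44)=75175, p(45)=89134, p(46)=105558, p(47)=124754, p(48)=147273, p(49)=173525, p(50)=204226, p(51)=239943, p(52)=281589, p(53)=329931, p(54)=386155, p(55)=451276, p(56)=526823, p(57)=614154, p(58)=715220, p(59)=831820, p(60)=966467, p(61)=1121505, p(62)=1300156, p(63)=1505499, p(64)=1741630, p(65)=2012558, p(66)=2323520, p(67)=2679689, p(68)=3087735, p(69)=3554345, p(70)=4087968, p(71)=4697205, p(72)=5392783, p(73)=6185689, p(74)=7089500, p(75)=8118264, p(76)=9289091, p(77)=10619863, p(78)=12132164, p(79)=13848650, p(80)=15796476, p(81)=18004327, p(82)=20506255, p(83)=23338469, p(84)=26543660, p(85)=30167357, p(86)=34262962, p(87)=38887673, p(88)=44108109, p(89)=49995925, p(90)=56634173, p(91)=64112359, p(92)=72533807, p(93)=82010177, p(94)=92669720, p(95)=104651419, p(96)=118114304, p(97)=133230930, p(98)=150198136, p(99)=169229875, p(100)=190569292, p(101)=214481126, p(102)=241265379, p(103)=271248950, p(104)=304801365, p(105)=342325709, p(106)=384276336, p(107)=431149389, p(108)=483502844, p(109)=541946240, p(110)=607163746, p(111)=679903203, p(112)=761002156, p(113)=851376628, p(114)=952050665, p(115)=1064144451, p(116)=1188908248, p(117)=1327710076, p(118)=1482074143, p(119)=1653668665, p(120)=1844349560, p(121)=2056148051, p(122)=2291320912, p(123)=2552338241, p(124)=2841940500, p(125)=3163127352, p(126)=3519222692, p(127)=3913864295, p(128)=4351078600, p(129)=4835271870, p(130)=5371315400, p(131)=5964539504, p(132)=6620830889, p(133)=7346629512, p(134)=8149040695.
Final step: p(135) = p(134) + p(133) - p(130) - p(128) + p(123) + p(120) - p(113) - p(109) + p(100) + p(95) - p(84) - p(78) + p(65) + p(58) - p(43) - p(35) + p(18) + p(9)
= 8149040695 + 7346629512 - 5371315400 - 4351078600 + 2552338241 + 1844349560 - 851376628 - 541946240 + 190569292 + 104651419 - 26543660 - 12132164 + 2012558 + 715220 - 63261 - 14883 + 385 + 30
= 9035836076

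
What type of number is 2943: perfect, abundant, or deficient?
deficient

Proper divisors of 2943: sum = 1 + 3 + 9 + 27 + 109 + 327 + 981 = 1457
Since 1457 < 2943, 2943 is deficient.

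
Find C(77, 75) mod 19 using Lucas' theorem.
0

Using Lucas' theorem:
Write n=77 and k=75 in base 19:
n in base 19: [4, 1]
k in base 19: [3, 18]
C(77,75) mod 19 = ∏ C(n_i, k_i) mod 19
Digit binomials (mod 19): C(4,3) = 4; C(1,18) = 0 (k_i > n_i)
Product: 4 × 0 = 0 ≡ 0 (mod 19)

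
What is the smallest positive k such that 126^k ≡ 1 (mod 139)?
138

139 is prime, so ord(126) divides φ(139) = 138.
Divisors of 138: 1, 2, 3, 6, 23, 46, 69, 138.
Repeated squaring: 126^1 ≡ 126, 126^2 ≡ 30, 126^4 ≡ 66, 126^8 ≡ 47, 126^16 ≡ 124, 126^32 ≡ 86, 126^64 ≡ 29, 126^128 ≡ 7 (mod 139).
Test 126^d mod 139 for each divisor d in increasing order:
126^1 ≡ 126
126^2 ≡ 30
126^3 = 126^2·126^1 ≡ 27
126^6 = 126^4·126^2 ≡ 34
126^23 = 126^16·126^4·126^2·126^1 ≡ 97
126^46 = 126^32·126^8·126^4·126^2 ≡ 96
126^69 = 126^64·126^4·126^1 ≡ 138
126^138 = 126^128·126^8·126^2 ≡ 1  ← first divisor giving 1
The order is 138.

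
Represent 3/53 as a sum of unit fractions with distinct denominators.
1/18 + 1/954

Greedy algorithm:
3/53: ceiling(53/3) = 18, use 1/18
1/954: ceiling(954/1) = 954, use 1/954
Result: 3/53 = 1/18 + 1/954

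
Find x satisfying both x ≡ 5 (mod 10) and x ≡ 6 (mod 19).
25

Using Chinese Remainder Theorem:
M = 10 × 19 = 190
M1 = 19, M2 = 10
y1 = 19^(-1) mod 10 = 9
y2 = 10^(-1) mod 19 = 2
x = (5×19×9 + 6×10×2) mod 190 = 25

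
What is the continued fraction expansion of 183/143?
[1; 3, 1, 1, 2, 1, 5]

Euclidean algorithm steps:
183 = 1 × 143 + 40
143 = 3 × 40 + 23
40 = 1 × 23 + 17
23 = 1 × 17 + 6
17 = 2 × 6 + 5
6 = 1 × 5 + 1
5 = 5 × 1 + 0
Continued fraction: [1; 3, 1, 1, 2, 1, 5]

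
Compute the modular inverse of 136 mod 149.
126

gcd(136, 149) = 1, so the inverse exists.
Extended Euclidean algorithm on (149, 136):
149 = 1 × 136 + 13  ⟹  13 = (1)·149 + (-1)·136
136 = 10 × 13 + 6  ⟹  6 = (-10)·149 + (11)·136
13 = 2 × 6 + 1  ⟹  1 = (21)·149 + (-23)·136
So (-23)·136 ≡ 1 (mod 149), i.e. 136^(-1) ≡ -23 ≡ 126 (mod 149).
Check: 136 × 126 = 17136 ≡ 1 (mod 149)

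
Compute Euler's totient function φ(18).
6

18 = 2 × 3^2
φ(n) = n × ∏(1 - 1/p) for each prime p dividing n
φ(18) = 18 × (1 - 1/2) × (1 - 1/3) = 6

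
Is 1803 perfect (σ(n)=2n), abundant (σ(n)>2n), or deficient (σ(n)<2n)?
deficient

Proper divisors of 1803: sum = 1 + 3 + 601 = 605
Since 605 < 1803, 1803 is deficient.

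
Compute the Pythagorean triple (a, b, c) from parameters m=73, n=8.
(5265, 1168, 5393)

Euclid's formula: a = m² - n², b = 2mn, c = m² + n²
m = 73, n = 8
a = 73² - 8² = 5329 - 64 = 5265
b = 2 × 73 × 8 = 1168
c = 73² + 8² = 5329 + 64 = 5393
Verification: 5265² + 1168² = 27720225 + 1364224 = 29084449 = 5393² ✓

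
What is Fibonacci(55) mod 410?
405

Matrix identity: Q^n = [[F_(n+1), F_n], [F_n, F_(n-1)]] with Q = [[1,1],[1,0]].
n = 55 = 110111₂. Square-and-multiply, entries mod 410:
Q^1 = [[1,1],[1,0]]
Q^3 = (Q^1)²·Q = [[3,2],[2,1]]
Q^6 = (Q^3)² = [[13,8],[8,5]]
Q^13 = (Q^6)²·Q = [[377,233],[233,144]]
Q^27 = (Q^13)²·Q = [[61,28],[28,33]]
Q^55 = (Q^27)²·Q = [[167,405],[405,172]]
F_55 mod 410 = Q^55[0][1] = 405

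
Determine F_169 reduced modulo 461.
149

Matrix identity: Q^n = [[F_(n+1), F_n], [F_n, F_(n-1)]] with Q = [[1,1],[1,0]].
n = 169 = 10101001₂. Square-and-multiply, entries mod 461:
Q^1 = [[1,1],[1,0]]
Q^2 = (Q^1)² = [[2,1],[1,1]]
Q^5 = (Q^2)²·Q = [[8,5],[5,3]]
Q^10 = (Q^5)² = [[89,55],[55,34]]
Q^21 = (Q^10)²·Q = [[193,343],[343,311]]
Q^42 = (Q^21)² = [[2,458],[458,5]]
Q^84 = (Q^42)² = [[13,440],[440,34]]
Q^169 = (Q^84)²·Q = [[84,149],[149,396]]
F_169 mod 461 = Q^169[0][1] = 149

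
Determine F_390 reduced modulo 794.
418

Matrix identity: Q^n = [[F_(n+1), F_n], [F_n, F_(n-1)]] with Q = [[1,1],[1,0]].
n = 390 = 110000110₂. Square-and-multiply, entries mod 794:
Q^1 = [[1,1],[1,0]]
Q^3 = (Q^1)²·Q = [[3,2],[2,1]]
Q^6 = (Q^3)² = [[13,8],[8,5]]
Q^12 = (Q^6)² = [[233,144],[144,89]]
Q^24 = (Q^12)² = [[389,316],[316,73]]
Q^48 = (Q^24)² = [[273,690],[690,377]]
Q^97 = (Q^48)²·Q = [[277,387],[387,684]]
Q^195 = (Q^97)²·Q = [[523,208],[208,315]]
Q^390 = (Q^195)² = [[781,418],[418,363]]
F_390 mod 794 = Q^390[0][1] = 418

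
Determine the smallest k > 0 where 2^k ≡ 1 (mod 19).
18

19 is prime, so ord(2) divides φ(19) = 18.
Divisors of 18: 1, 2, 3, 6, 9, 18.
Repeated squaring: 2^1 ≡ 2, 2^2 ≡ 4, 2^4 ≡ 16, 2^8 ≡ 9, 2^16 ≡ 5 (mod 19).
Test 2^d mod 19 for each divisor d in increasing order:
2^1 ≡ 2
2^2 ≡ 4
2^3 = 2^2·2^1 ≡ 8
2^6 = 2^4·2^2 ≡ 7
2^9 = 2^8·2^1 ≡ 18
2^18 = 2^16·2^2 ≡ 1  ← first divisor giving 1
The order is 18.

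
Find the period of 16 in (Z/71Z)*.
35

71 is prime, so ord(16) divides φ(71) = 70.
Divisors of 70: 1, 2, 5, 7, 10, 14, 35, 70.
Repeated squaring: 16^1 ≡ 16, 16^2 ≡ 43, 16^4 ≡ 3, 16^8 ≡ 9, 16^16 ≡ 10, 16^32 ≡ 29, 16^64 ≡ 60 (mod 71).
Test 16^d mod 71 for each divisor d in increasing order:
16^1 ≡ 16
16^2 ≡ 43
16^5 = 16^4·16^1 ≡ 48
16^7 = 16^4·16^2·16^1 ≡ 5
16^10 = 16^8·16^2 ≡ 32
16^14 = 16^8·16^4·16^2 ≡ 25
16^35 = 16^32·16^2·16^1 ≡ 1  ← first divisor giving 1
The order is 35.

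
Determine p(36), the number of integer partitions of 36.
17977

p(n) counts ways to write n as a sum of positive integers (order ignored).
Euler's pentagonal recurrence: p(k) = p(k-1) + p(k-2) - p(k-5) - p(k-7) + p(k-12) + p(k-15) - ... (offsets j(3j∓1)/2, signs ++--, p(0)=1, p(<0)=0).
DP table for k = 0..35: p(0)=1, p(1)=1, p(2)=2, p(3)=3, p(4)=5, p(5)=7, p(6)=11, p(7)=15, p(8)=22, p(9)=30, p(10)=42, p(11)=56, p(12)=77, p(13)=101, p(14)=135, p(15)=176, p(16)=231, p(17)=297, p(18)=385, p(19)=490, p(20)=627, p(21)=792, p(22)=1002, p(23)=1255, p(24)=1575, p(25)=1958, p(26)=2436, p(27)=3010, p(28)=3718, p(29)=4565, p(30)=5604, p(31)=6842, p(32)=8349, p(33)=10143, p(34)=12310, p(35)=14883.
Final step: p(36) = p(35) + p(34) - p(31) - p(29) + p(24) + p(21) - p(14) - p(10) + p(1)
= 14883 + 12310 - 6842 - 4565 + 1575 + 792 - 135 - 42 + 1
= 17977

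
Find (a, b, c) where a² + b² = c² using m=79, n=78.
(157, 12324, 12325)

Euclid's formula: a = m² - n², b = 2mn, c = m² + n²
m = 79, n = 78
a = 79² - 78² = 6241 - 6084 = 157
b = 2 × 79 × 78 = 12324
c = 79² + 78² = 6241 + 6084 = 12325
Verification: 157² + 12324² = 24649 + 151880976 = 151905625 = 12325² ✓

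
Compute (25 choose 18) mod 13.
12

Using Lucas' theorem:
Write n=25 and k=18 in base 13:
n in base 13: [1, 12]
k in base 13: [1, 5]
C(25,18) mod 13 = ∏ C(n_i, k_i) mod 13
Digit binomials (mod 13): C(1,1) = 1; C(12,5) = 792 ≡ 12
Product: 1 × 12 = 12 ≡ 12 (mod 13)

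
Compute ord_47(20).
46

47 is prime, so ord(20) divides φ(47) = 46.
Divisors of 46: 1, 2, 23, 46.
Repeated squaring: 20^1 ≡ 20, 20^2 ≡ 24, 20^4 ≡ 12, 20^8 ≡ 3, 20^16 ≡ 9, 20^32 ≡ 34 (mod 47).
Test 20^d mod 47 for each divisor d in increasing order:
20^1 ≡ 20
20^2 ≡ 24
20^23 = 20^16·20^4·20^2·20^1 ≡ 46
20^46 = 20^32·20^8·20^4·20^2 ≡ 1  ← first divisor giving 1
The order is 46.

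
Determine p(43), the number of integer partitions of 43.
63261

p(n) counts ways to write n as a sum of positive integers (order ignored).
Euler's pentagonal recurrence: p(k) = p(k-1) + p(k-2) - p(k-5) - p(k-7) + p(k-12) + p(k-15) - ... (offsets j(3j∓1)/2, signs ++--, p(0)=1, p(<0)=0).
DP table for k = 0..42: p(0)=1, p(1)=1, p(2)=2, p(3)=3, p(4)=5, p(5)=7, p(6)=11, p(7)=15, p(8)=22, p(9)=30, p(10)=42, p(11)=56, p(12)=77, p(13)=101, p(14)=135, p(15)=176, p(16)=231, p(17)=297, p(18)=385, p(19)=490, p(20)=627, p(21)=792, p(22)=1002, p(23)=1255, p(24)=1575, p(25)=1958, p(26)=2436, p(27)=3010, p(28)=3718, p(29)=4565, p(30)=5604, p(31)=6842, p(32)=8349, p(33)=10143, p(34)=12310, p(35)=14883, p(36)=17977, p(37)=21637, p(38)=26015, p(39)=31185, p(40)=37338, p(41)=44583, p(42)=53174.
Final step: p(43) = p(42) + p(41) - p(38) - p(36) + p(31) + p(28) - p(21) - p(17) + p(8) + p(3)
= 53174 + 44583 - 26015 - 17977 + 6842 + 3718 - 792 - 297 + 22 + 3
= 63261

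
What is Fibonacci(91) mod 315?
194

Matrix identity: Q^n = [[F_(n+1), F_n], [F_n, F_(n-1)]] with Q = [[1,1],[1,0]].
n = 91 = 1011011₂. Square-and-multiply, entries mod 315:
Q^1 = [[1,1],[1,0]]
Q^2 = (Q^1)² = [[2,1],[1,1]]
Q^5 = (Q^2)²·Q = [[8,5],[5,3]]
Q^11 = (Q^5)²·Q = [[144,89],[89,55]]
Q^22 = (Q^11)² = [[307,71],[71,236]]
Q^45 = (Q^22)²·Q = [[188,65],[65,123]]
Q^91 = (Q^45)²·Q = [[249,194],[194,55]]
F_91 mod 315 = Q^91[0][1] = 194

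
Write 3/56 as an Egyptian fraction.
1/19 + 1/1064

Greedy algorithm:
3/56: ceiling(56/3) = 19, use 1/19
1/1064: ceiling(1064/1) = 1064, use 1/1064
Result: 3/56 = 1/19 + 1/1064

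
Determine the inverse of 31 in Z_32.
31

gcd(31, 32) = 1, so the inverse exists.
Extended Euclidean algorithm on (32, 31):
32 = 1 × 31 + 1  ⟹  1 = (1)·32 + (-1)·31
So (-1)·31 ≡ 1 (mod 32), i.e. 31^(-1) ≡ -1 ≡ 31 (mod 32).
Check: 31 × 31 = 961 ≡ 1 (mod 32)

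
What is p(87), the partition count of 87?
38887673

p(n) counts ways to write n as a sum of positive integers (order ignored).
Euler's pentagonal recurrence: p(k) = p(k-1) + p(k-2) - p(k-5) - p(k-7) + p(k-12) + p(k-15) - ... (offsets j(3j∓1)/2, signs ++--, p(0)=1, p(<0)=0).
DP table for k = 0..86: p(0)=1, p(1)=1, p(2)=2, p(3)=3, p(4)=5, p(5)=7, p(6)=11, p(7)=15, p(8)=22, p(9)=30, p(10)=42, p(11)=56, p(12)=77, p(13)=101, p(14)=135, p(15)=176, p(16)=231, p(17)=297, p(18)=385, p(19)=490, p(20)=627, p(21)=792, p(22)=1002, p(23)=1255, p(24)=1575, p(25)=1958, p(26)=2436, p(27)=3010, p(28)=3718, p(29)=4565, p(30)=5604, p(31)=6842, p(32)=8349, p(33)=10143, p(34)=12310, p(35)=14883, p(36)=17977, p(37)=21637, p(38)=26015, p(39)=31185, p(40)=37338, p(41)=44583, p(42)=53174, p(43)=63261, p(44)=75175, p(45)=89134, p(46)=105558, p(47)=124754, p(48)=147273, p(49)=173525, p(50)=204226, p(51)=239943, p(52)=281589, p(53)=329931, p(54)=386155, p(55)=451276, p(56)=526823, p(57)=614154, p(58)=715220, p(59)=831820, p(60)=966467, p(61)=1121505, p(62)=1300156, p(63)=1505499, p(64)=1741630, p(65)=2012558, p(66)=2323520, p(67)=2679689, p(68)=3087735, p(69)=3554345, p(70)=4087968, p(71)=4697205, p(72)=5392783, p(73)=6185689, p(74)=7089500, p(75)=8118264, p(76)=9289091, p(77)=10619863, p(78)=12132164, p(79)=13848650, p(80)=15796476, p(81)=18004327, p(82)=20506255, p(83)=23338469, p(84)=26543660, p(85)=30167357, p(86)=34262962.
Final step: p(87) = p(86) + p(85) - p(82) - p(80) + p(75) + p(72) - p(65) - p(61) + p(52) + p(47) - p(36) - p(30) + p(17) + p(10)
= 34262962 + 30167357 - 20506255 - 15796476 + 8118264 + 5392783 - 2012558 - 1121505 + 281589 + 124754 - 17977 - 5604 + 297 + 42
= 38887673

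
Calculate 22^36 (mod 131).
55

Repeated squaring. Binary of 36 = 100100.
22^1 ≡ 22 (mod 131); 22^2 ≡ 91 (mod 131); 22^4 ≡ 28 (mod 131); 22^8 ≡ 129 (mod 131); 22^16 ≡ 4 (mod 131); 22^32 ≡ 16 (mod 131)
22^36 = 22^4 × 22^32 ≡ 55 (mod 131)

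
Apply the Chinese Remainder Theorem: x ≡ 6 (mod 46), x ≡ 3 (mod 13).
328

Using Chinese Remainder Theorem:
M = 46 × 13 = 598
M1 = 13, M2 = 46
y1 = 13^(-1) mod 46 = 39
y2 = 46^(-1) mod 13 = 2
x = (6×13×39 + 3×46×2) mod 598 = 328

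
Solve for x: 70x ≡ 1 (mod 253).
47

gcd(70, 253) = 1, so the inverse exists.
Extended Euclidean algorithm on (253, 70):
253 = 3 × 70 + 43  ⟹  43 = (1)·253 + (-3)·70
70 = 1 × 43 + 27  ⟹  27 = (-1)·253 + (4)·70
43 = 1 × 27 + 16  ⟹  16 = (2)·253 + (-7)·70
27 = 1 × 16 + 11  ⟹  11 = (-3)·253 + (11)·70
16 = 1 × 11 + 5  ⟹  5 = (5)·253 + (-18)·70
11 = 2 × 5 + 1  ⟹  1 = (-13)·253 + (47)·70
So (47)·70 ≡ 1 (mod 253), i.e. 70^(-1) ≡ 47 (mod 253).
Check: 70 × 47 = 3290 ≡ 1 (mod 253)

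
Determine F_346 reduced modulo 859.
845

Matrix identity: Q^n = [[F_(n+1), F_n], [F_n, F_(n-1)]] with Q = [[1,1],[1,0]].
n = 346 = 101011010₂. Square-and-multiply, entries mod 859:
Q^1 = [[1,1],[1,0]]
Q^2 = (Q^1)² = [[2,1],[1,1]]
Q^5 = (Q^2)²·Q = [[8,5],[5,3]]
Q^10 = (Q^5)² = [[89,55],[55,34]]
Q^21 = (Q^10)²·Q = [[531,638],[638,752]]
Q^43 = (Q^21)²·Q = [[14,87],[87,786]]
Q^86 = (Q^43)² = [[34,21],[21,13]]
Q^173 = (Q^86)²·Q = [[7,738],[738,128]]
Q^346 = (Q^173)² = [[87,845],[845,101]]
F_346 mod 859 = Q^346[0][1] = 845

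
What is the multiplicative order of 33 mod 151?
6

151 is prime, so ord(33) divides φ(151) = 150.
Divisors of 150: 1, 2, 3, 5, 6, 10, 15, 25, 30, 50, 75, 150.
Repeated squaring: 33^1 ≡ 33, 33^2 ≡ 32, 33^4 ≡ 118, 33^8 ≡ 32, 33^16 ≡ 118, 33^32 ≡ 32, 33^64 ≡ 118, 33^128 ≡ 32 (mod 151).
Test 33^d mod 151 for each divisor d in increasing order:
33^1 ≡ 33
33^2 ≡ 32
33^3 = 33^2·33^1 ≡ 150
33^5 = 33^4·33^1 ≡ 119
33^6 = 33^4·33^2 ≡ 1  ← first divisor giving 1
The order is 6.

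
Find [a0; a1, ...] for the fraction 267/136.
[1; 1, 26, 5]

Euclidean algorithm steps:
267 = 1 × 136 + 131
136 = 1 × 131 + 5
131 = 26 × 5 + 1
5 = 5 × 1 + 0
Continued fraction: [1; 1, 26, 5]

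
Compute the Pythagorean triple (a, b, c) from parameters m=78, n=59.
(2603, 9204, 9565)

Euclid's formula: a = m² - n², b = 2mn, c = m² + n²
m = 78, n = 59
a = 78² - 59² = 6084 - 3481 = 2603
b = 2 × 78 × 59 = 9204
c = 78² + 59² = 6084 + 3481 = 9565
Verification: 2603² + 9204² = 6775609 + 84713616 = 91489225 = 9565² ✓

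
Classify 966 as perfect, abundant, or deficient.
abundant

Proper divisors of 966: sum = 1 + 2 + 3 + 6 + 7 + 14 + 21 + 23 + 42 + 46 + 69 + 138 + 161 + 322 + 483 = 1338
Since 1338 > 966, 966 is abundant.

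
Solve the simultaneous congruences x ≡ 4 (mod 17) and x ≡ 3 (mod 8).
123

Using Chinese Remainder Theorem:
M = 17 × 8 = 136
M1 = 8, M2 = 17
y1 = 8^(-1) mod 17 = 15
y2 = 17^(-1) mod 8 = 1
x = (4×8×15 + 3×17×1) mod 136 = 123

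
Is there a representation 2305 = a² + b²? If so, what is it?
1² + 48² (a=1, b=48)

Factorization: 2305 = 5 × 461
By Fermat: n is sum of two squares iff every prime p ≡ 3 (mod 4) appears to even power.
All primes ≡ 3 (mod 4) appear to even power.
Search a = 0, 1, 2, … for 2305 - a² a perfect square: first hit at a = 1: 2305 - 1 = 2304 = 48².
2305 = 1² + 48² = 1 + 2304 ✓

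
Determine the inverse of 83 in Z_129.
14

gcd(83, 129) = 1, so the inverse exists.
Extended Euclidean algorithm on (129, 83):
129 = 1 × 83 + 46  ⟹  46 = (1)·129 + (-1)·83
83 = 1 × 46 + 37  ⟹  37 = (-1)·129 + (2)·83
46 = 1 × 37 + 9  ⟹  9 = (2)·129 + (-3)·83
37 = 4 × 9 + 1  ⟹  1 = (-9)·129 + (14)·83
So (14)·83 ≡ 1 (mod 129), i.e. 83^(-1) ≡ 14 (mod 129).
Check: 83 × 14 = 1162 ≡ 1 (mod 129)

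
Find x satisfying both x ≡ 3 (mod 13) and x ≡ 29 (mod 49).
29

Using Chinese Remainder Theorem:
M = 13 × 49 = 637
M1 = 49, M2 = 13
y1 = 49^(-1) mod 13 = 4
y2 = 13^(-1) mod 49 = 34
x = (3×49×4 + 29×13×34) mod 637 = 29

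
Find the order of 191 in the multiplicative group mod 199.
66

199 is prime, so ord(191) divides φ(199) = 198.
Divisors of 198: 1, 2, 3, 6, 9, 11, 18, 22, 33, 66, 99, 198.
Repeated squaring: 191^1 ≡ 191, 191^2 ≡ 64, 191^4 ≡ 116, 191^8 ≡ 123, 191^16 ≡ 5, 191^32 ≡ 25, 191^64 ≡ 28, 191^128 ≡ 187 (mod 199).
Test 191^d mod 199 for each divisor d in increasing order:
191^1 ≡ 191
191^2 ≡ 64
191^3 = 191^2·191^1 ≡ 85
191^6 = 191^4·191^2 ≡ 61
191^9 = 191^8·191^1 ≡ 11
191^11 = 191^8·191^2·191^1 ≡ 107
191^18 = 191^16·191^2 ≡ 121
191^22 = 191^16·191^4·191^2 ≡ 106
191^33 = 191^32·191^1 ≡ 198
191^66 = 191^64·191^2 ≡ 1  ← first divisor giving 1
The order is 66.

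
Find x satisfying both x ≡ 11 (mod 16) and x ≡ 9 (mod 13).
139

Using Chinese Remainder Theorem:
M = 16 × 13 = 208
M1 = 13, M2 = 16
y1 = 13^(-1) mod 16 = 5
y2 = 16^(-1) mod 13 = 9
x = (11×13×5 + 9×16×9) mod 208 = 139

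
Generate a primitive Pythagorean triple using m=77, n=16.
(5673, 2464, 6185)

Euclid's formula: a = m² - n², b = 2mn, c = m² + n²
m = 77, n = 16
a = 77² - 16² = 5929 - 256 = 5673
b = 2 × 77 × 16 = 2464
c = 77² + 16² = 5929 + 256 = 6185
Verification: 5673² + 2464² = 32182929 + 6071296 = 38254225 = 6185² ✓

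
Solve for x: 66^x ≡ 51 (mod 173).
120

Baby-step giant-step with step n = ⌈√173⌉ = 14.
Baby steps 66^j mod 173 (j:value) for j=0..13: 0:1, 1:66, 2:31, 3:143, 4:96, 5:108, 6:35, 7:61, 8:47, 9:161, 10:73, 11:147, 12:14, 13:59.
Giant-step multiplier: 66^(-14) ≡ 66^(172-14) = 66^158 ≡ 116 (mod 173).
Giant steps γ_i = 51·116^i mod 173: γ_0=51, γ_1=34, γ_2=138, γ_3=92, γ_4=119, γ_5=137, γ_6=149, γ_7=157, γ_8=47 (in table at j=8).
x = i·n + j = 8·14 + 8 = 120.
Check: 66^120 ≡ 51 (mod 173).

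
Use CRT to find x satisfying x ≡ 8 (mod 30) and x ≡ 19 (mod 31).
608

Using Chinese Remainder Theorem:
M = 30 × 31 = 930
M1 = 31, M2 = 30
y1 = 31^(-1) mod 30 = 1
y2 = 30^(-1) mod 31 = 30
x = (8×31×1 + 19×30×30) mod 930 = 608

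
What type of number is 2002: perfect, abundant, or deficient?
abundant

Proper divisors of 2002: sum = 1 + 2 + 7 + 11 + 13 + 14 + 22 + 26 + 77 + 91 + 143 + 154 + 182 + 286 + 1001 = 2030
Since 2030 > 2002, 2002 is abundant.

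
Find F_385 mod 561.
412

Matrix identity: Q^n = [[F_(n+1), F_n], [F_n, F_(n-1)]] with Q = [[1,1],[1,0]].
n = 385 = 110000001₂. Square-and-multiply, entries mod 561:
Q^1 = [[1,1],[1,0]]
Q^3 = (Q^1)²·Q = [[3,2],[2,1]]
Q^6 = (Q^3)² = [[13,8],[8,5]]
Q^12 = (Q^6)² = [[233,144],[144,89]]
Q^24 = (Q^12)² = [[412,366],[366,46]]
Q^48 = (Q^24)² = [[199,450],[450,310]]
Q^96 = (Q^48)² = [[310,162],[162,148]]
Q^192 = (Q^96)² = [[46,144],[144,463]]
Q^385 = (Q^192)²·Q = [[217,412],[412,366]]
F_385 mod 561 = Q^385[0][1] = 412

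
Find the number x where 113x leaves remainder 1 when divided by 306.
65

gcd(113, 306) = 1, so the inverse exists.
Extended Euclidean algorithm on (306, 113):
306 = 2 × 113 + 80  ⟹  80 = (1)·306 + (-2)·113
113 = 1 × 80 + 33  ⟹  33 = (-1)·306 + (3)·113
80 = 2 × 33 + 14  ⟹  14 = (3)·306 + (-8)·113
33 = 2 × 14 + 5  ⟹  5 = (-7)·306 + (19)·113
14 = 2 × 5 + 4  ⟹  4 = (17)·306 + (-46)·113
5 = 1 × 4 + 1  ⟹  1 = (-24)·306 + (65)·113
So (65)·113 ≡ 1 (mod 306), i.e. 113^(-1) ≡ 65 (mod 306).
Check: 113 × 65 = 7345 ≡ 1 (mod 306)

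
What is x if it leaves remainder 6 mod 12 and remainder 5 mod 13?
18

Using Chinese Remainder Theorem:
M = 12 × 13 = 156
M1 = 13, M2 = 12
y1 = 13^(-1) mod 12 = 1
y2 = 12^(-1) mod 13 = 12
x = (6×13×1 + 5×12×12) mod 156 = 18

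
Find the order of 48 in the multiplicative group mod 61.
6

61 is prime, so ord(48) divides φ(61) = 60.
Divisors of 60: 1, 2, 3, 4, 5, 6, 10, 12, 15, 20, 30, 60.
Repeated squaring: 48^1 ≡ 48, 48^2 ≡ 47, 48^4 ≡ 13, 48^8 ≡ 47, 48^16 ≡ 13, 48^32 ≡ 47 (mod 61).
Test 48^d mod 61 for each divisor d in increasing order:
48^1 ≡ 48
48^2 ≡ 47
48^3 = 48^2·48^1 ≡ 60
48^4 ≡ 13
48^5 = 48^4·48^1 ≡ 14
48^6 = 48^4·48^2 ≡ 1  ← first divisor giving 1
The order is 6.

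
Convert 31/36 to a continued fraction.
[0; 1, 6, 5]

Euclidean algorithm steps:
31 = 0 × 36 + 31
36 = 1 × 31 + 5
31 = 6 × 5 + 1
5 = 5 × 1 + 0
Continued fraction: [0; 1, 6, 5]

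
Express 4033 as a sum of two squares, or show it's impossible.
8² + 63² (a=8, b=63)

Factorization: 4033 = 37 × 109
By Fermat: n is sum of two squares iff every prime p ≡ 3 (mod 4) appears to even power.
All primes ≡ 3 (mod 4) appear to even power.
Search a = 0, 1, 2, … for 4033 - a² a perfect square: first hit at a = 8: 4033 - 64 = 3969 = 63².
4033 = 8² + 63² = 64 + 3969 ✓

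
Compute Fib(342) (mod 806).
268

Matrix identity: Q^n = [[F_(n+1), F_n], [F_n, F_(n-1)]] with Q = [[1,1],[1,0]].
n = 342 = 101010110₂. Square-and-multiply, entries mod 806:
Q^1 = [[1,1],[1,0]]
Q^2 = (Q^1)² = [[2,1],[1,1]]
Q^5 = (Q^2)²·Q = [[8,5],[5,3]]
Q^10 = (Q^5)² = [[89,55],[55,34]]
Q^21 = (Q^10)²·Q = [[785,468],[468,317]]
Q^42 = (Q^21)² = [[233,702],[702,337]]
Q^85 = (Q^42)²·Q = [[183,625],[625,364]]
Q^171 = (Q^85)²·Q = [[289,158],[158,131]]
Q^342 = (Q^171)² = [[481,268],[268,213]]
F_342 mod 806 = Q^342[0][1] = 268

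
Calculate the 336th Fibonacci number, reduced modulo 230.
92

Matrix identity: Q^n = [[F_(n+1), F_n], [F_n, F_(n-1)]] with Q = [[1,1],[1,0]].
n = 336 = 101010000₂. Square-and-multiply, entries mod 230:
Q^1 = [[1,1],[1,0]]
Q^2 = (Q^1)² = [[2,1],[1,1]]
Q^5 = (Q^2)²·Q = [[8,5],[5,3]]
Q^10 = (Q^5)² = [[89,55],[55,34]]
Q^21 = (Q^10)²·Q = [[1,136],[136,95]]
Q^42 = (Q^21)² = [[97,176],[176,151]]
Q^84 = (Q^42)² = [[135,178],[178,187]]
Q^168 = (Q^84)² = [[229,46],[46,183]]
Q^336 = (Q^168)² = [[47,92],[92,185]]
F_336 mod 230 = Q^336[0][1] = 92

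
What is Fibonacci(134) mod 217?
36

Matrix identity: Q^n = [[F_(n+1), F_n], [F_n, F_(n-1)]] with Q = [[1,1],[1,0]].
n = 134 = 10000110₂. Square-and-multiply, entries mod 217:
Q^1 = [[1,1],[1,0]]
Q^2 = (Q^1)² = [[2,1],[1,1]]
Q^4 = (Q^2)² = [[5,3],[3,2]]
Q^8 = (Q^4)² = [[34,21],[21,13]]
Q^16 = (Q^8)² = [[78,119],[119,176]]
Q^33 = (Q^16)²·Q = [[127,64],[64,63]]
Q^67 = (Q^33)²·Q = [[52,44],[44,8]]
Q^134 = (Q^67)² = [[83,36],[36,47]]
F_134 mod 217 = Q^134[0][1] = 36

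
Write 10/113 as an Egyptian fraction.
1/12 + 1/194 + 1/131532

Greedy algorithm:
10/113: ceiling(113/10) = 12, use 1/12
7/1356: ceiling(1356/7) = 194, use 1/194
1/131532: ceiling(131532/1) = 131532, use 1/131532
Result: 10/113 = 1/12 + 1/194 + 1/131532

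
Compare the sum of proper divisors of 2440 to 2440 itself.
abundant

Proper divisors of 2440: sum = 1 + 2 + 4 + 5 + 8 + 10 + 20 + 40 + 61 + 122 + 244 + 305 + 488 + 610 + 1220 = 3140
Since 3140 > 2440, 2440 is abundant.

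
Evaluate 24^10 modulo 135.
81

Repeated squaring. Binary of 10 = 1010.
24^1 ≡ 24 (mod 135); 24^2 ≡ 36 (mod 135); 24^4 ≡ 81 (mod 135); 24^8 ≡ 81 (mod 135)
24^10 = 24^2 × 24^8 ≡ 81 (mod 135)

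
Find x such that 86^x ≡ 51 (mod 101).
93

Baby-step giant-step with step n = ⌈√101⌉ = 11.
Baby steps 86^j mod 101 (j:value) for j=0..10: 0:1, 1:86, 2:23, 3:59, 4:24, 5:44, 6:47, 7:2, 8:71, 9:46, 10:17.
Giant-step multiplier: 86^(-11) ≡ 86^(100-11) = 86^89 ≡ 40 (mod 101).
Giant steps γ_i = 51·40^i mod 101: γ_0=51, γ_1=20, γ_2=93, γ_3=84, γ_4=27, γ_5=70, γ_6=73, γ_7=92, γ_8=44 (in table at j=5).
x = i·n + j = 8·11 + 5 = 93.
Check: 86^93 ≡ 51 (mod 101).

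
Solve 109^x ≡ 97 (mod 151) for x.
116

Baby-step giant-step with step n = ⌈√151⌉ = 13.
Baby steps 109^j mod 151 (j:value) for j=0..12: 0:1, 1:109, 2:103, 3:53, 4:39, 5:23, 6:91, 7:104, 8:11, 9:142, 10:76, 11:130, 12:127.
Giant-step multiplier: 109^(-13) ≡ 109^(150-13) = 109^137 ≡ 114 (mod 151).
Giant steps γ_i = 97·114^i mod 151: γ_0=97, γ_1=35, γ_2=64, γ_3=48, γ_4=36, γ_5=27, γ_6=58, γ_7=119, γ_8=127 (in table at j=12).
x = i·n + j = 8·13 + 12 = 116.
Check: 109^116 ≡ 97 (mod 151).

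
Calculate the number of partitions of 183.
896684817527

p(n) counts ways to write n as a sum of positive integers (order ignored).
Euler's pentagonal recurrence: p(k) = p(k-1) + p(k-2) - p(k-5) - p(k-7) + p(k-12) + p(k-15) - ... (offsets j(3j∓1)/2, signs ++--, p(0)=1, p(<0)=0).
DP table for k = 0..182: p(0)=1, p(1)=1, p(2)=2, p(3)=3, p(4)=5, p(5)=7, p(6)=11, p(7)=15, p(8)=22, p(9)=30, p(10)=42, p(11)=56, p(12)=77, p(13)=101, p(14)=135, p(15)=176, p(16)=231, p(17)=297, p(18)=385, p(19)=490, p(20)=627, p(21)=792, p(22)=1002, p(23)=1255, p(24)=1575, p(25)=1958, p(26)=2436, p(27)=3010, p(28)=3718, p(29)=4565, p(30)=5604, p(31)=6842, p(32)=8349, p(33)=10143, p(34)=12310, p(35)=14883, p(36)=17977, p(37)=21637, p(38)=26015, p(39)=31185, p(40)=37338, p(41)=44583, p(42)=53174, p(43)=63261, p(44)=75175, p(45)=89134, p(46)=105558, p(47)=124754, p(48)=147273, p(49)=173525, p(50)=204226, p(51)=239943, p(52)=281589, p(53)=329931, p(54)=386155, p(55)=451276, p(56)=526823, p(57)=614154, p(58)=715220, p(59)=831820, p(60)=966467, p(61)=1121505, p(62)=1300156, p(63)=1505499, p(64)=1741630, p(65)=2012558, p(66)=2323520, p(67)=2679689, p(68)=3087735, p(69)=3554345, p(70)=4087968, p(71)=4697205, p(72)=5392783, p(73)=6185689, p(74)=7089500, p(75)=8118264, p(76)=9289091, p(77)=10619863, p(78)=12132164, p(79)=13848650, p(80)=15796476, p(81)=18004327, p(82)=20506255, p(83)=23338469, p(84)=26543660, p(85)=30167357, p(86)=34262962, p(87)=38887673, p(88)=44108109, p(89)=49995925, p(90)=56634173, p(91)=64112359, p(92)=72533807, p(93)=82010177, p(94)=92669720, p(95)=104651419, p(96)=118114304, p(97)=133230930, p(98)=150198136, p(99)=169229875, p(100)=190569292, p(101)=214481126, p(102)=241265379, p(103)=271248950, p(104)=304801365, p(105)=342325709, p(106)=384276336, p(107)=431149389, p(108)=483502844, p(109)=541946240, p(110)=607163746, p(111)=679903203, p(112)=761002156, p(113)=851376628, p(114)=952050665, p(115)=1064144451, p(116)=1188908248, p(117)=1327710076, p(118)=1482074143, p(119)=1653668665, p(120)=1844349560, p(121)=2056148051, p(122)=2291320912, p(123)=2552338241, p(124)=2841940500, p(125)=3163127352, p(126)=3519222692, p(127)=3913864295, p(128)=4351078600, p(129)=4835271870, p(130)=5371315400, p(131)=5964539504, p(132)=6620830889, p(133)=7346629512, p(134)=8149040695, p(135)=9035836076, p(136)=10015581680, p(137)=11097645016, p(138)=12292341831, p(139)=13610949895, p(140)=15065878135, p(141)=16670689208, p(142)=18440293320, p(143)=20390982757, p(144)=22540654445, p(145)=24908858009, p(146)=27517052599, p(147)=30388671978, p(148)=33549419497, p(149)=37027355200, p(150)=40853235313, p(151)=45060624582, p(152)=49686288421, p(153)=54770336324, p(154)=60356673280, p(155)=66493182097, p(156)=73232243759, p(157)=80630964769, p(158)=88751778802, p(159)=97662728555, p(160)=107438159466, p(161)=118159068427, p(162)=129913904637, p(163)=142798995930, p(164)=156919475295, p(165)=172389800255, p(166)=189334822579, p(167)=207890420102, p(168)=228204732751, p(169)=250438925115, p(170)=274768617130, p(171)=301384802048, p(172)=330495499613, p(173)=362326859895, p(174)=397125074750, p(175)=435157697830, p(176)=476715857290, p(177)=522115831195, p(178)=571701605655, p(179)=625846753120, p(180)=684957390936, p(181)=749474411781, p(182)=819876908323.
Final step: p(183) = p(182) + p(181) - p(178) - p(176) + p(171) + p(168) - p(161) - p(157) + p(148) + p(143) - p(132) - p(126) + p(113) + p(106) - p(91) - p(83) + p(66) + p(57) - p(38) - p(28) + p(7)
= 819876908323 + 749474411781 - 571701605655 - 476715857290 + 301384802048 + 228204732751 - 118159068427 - 80630964769 + 33549419497 + 20390982757 - 6620830889 - 3519222692 + 851376628 + 384276336 - 64112359 - 23338469 + 2323520 + 614154 - 26015 - 3718 + 15
= 896684817527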